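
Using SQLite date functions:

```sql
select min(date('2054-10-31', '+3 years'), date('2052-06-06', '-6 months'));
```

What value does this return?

2051-12-06

date('2054-10-31', '+3 years') → 2057-10-31.
date('2052-06-06', '-6 months') → 2051-12-06.
Earlier of the two is 2051-12-06.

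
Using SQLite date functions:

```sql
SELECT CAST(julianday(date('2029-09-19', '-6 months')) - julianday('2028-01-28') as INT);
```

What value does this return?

Adding -6 months to 2029-09-19 gives 2029-03-19.
3 days remain in January 2028 after the 28th (31 − 28).
Full months from February 2028 through February 2029 contribute their day counts.
Then 19 days into March 2029.
Total: 3 + 29 + 31 + 30 + 31 + 30 + 31 + 31 + 30 + 31 + 30 + 31 + 31 + 28 + 19 = 416.

416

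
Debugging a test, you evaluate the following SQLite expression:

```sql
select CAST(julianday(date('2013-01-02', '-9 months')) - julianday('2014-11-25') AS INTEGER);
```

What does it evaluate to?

-967

Adding -9 months to 2013-01-02 gives 2012-04-02.
28 days remain in April 2012 after the 2nd (30 − 2).
Full months from May 2012 through October 2014 contribute their day counts.
Then 25 days into November 2014.
Total: 28 + 31 + 30 + 31 + 31 + 30 + 31 + 30 + 31 + 31 + 28 + 31 + 30 + 31 + 30 + 31 + 31 + 30 + 31 + 30 + 31 + 31 + 28 + 31 + 30 + 31 + 30 + 31 + 31 + 30 + 31 + 25 = 967.
The subtraction is earlier − later, so the result is −967 → -967.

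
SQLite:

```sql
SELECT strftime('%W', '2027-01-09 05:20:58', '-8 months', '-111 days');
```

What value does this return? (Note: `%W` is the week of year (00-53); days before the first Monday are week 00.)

02

First apply '-8 months', '-111 days': 2027-01-09 05:20:58 → 2026-01-18 05:20:58.
2026-01-18 is a Sunday. SQLite's %W counts Mondays since the year started; the result is 02.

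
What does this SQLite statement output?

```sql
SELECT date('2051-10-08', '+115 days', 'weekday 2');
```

2052-02-06

Applying '+115 days' to 2051-10-08: counting 115 days forward gives 2052-01-31.
`weekday 2` advances to the next Tuesday; 2052-01-31 is a Wednesday, so it moves forward to 2052-02-06.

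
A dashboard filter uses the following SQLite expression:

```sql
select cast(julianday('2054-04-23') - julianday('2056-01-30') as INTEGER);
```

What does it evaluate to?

-647

7 days remain in April 2054 after the 23rd (30 − 23).
Full months from May 2054 through December 2055 contribute their day counts.
Then 30 days into January 2056.
Total: 7 + 31 + 30 + 31 + 31 + 30 + 31 + 30 + 31 + 31 + 28 + 31 + 30 + 31 + 30 + 31 + 31 + 30 + 31 + 30 + 31 + 30 = 647.
The subtraction is earlier − later, so the result is −647 → -647.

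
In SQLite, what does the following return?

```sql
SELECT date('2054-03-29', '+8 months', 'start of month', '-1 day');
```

Adding +8 months to 2054-03-29 gives 2054-11-29.
`start of month` rewinds 2054-11-29 to 2054-11-01.
Going back 1 day from 2054-11-01 reaches 2054-10-31 (last day of October, 31 days).

2054-10-31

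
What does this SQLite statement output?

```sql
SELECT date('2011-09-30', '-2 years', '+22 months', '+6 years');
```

Adding -2 years to 2011-09-30 gives 2009-09-30.
Adding +22 months to 2009-09-30 gives 2011-07-30.
Adding +6 years to 2011-07-30 gives 2017-07-30.

2017-07-30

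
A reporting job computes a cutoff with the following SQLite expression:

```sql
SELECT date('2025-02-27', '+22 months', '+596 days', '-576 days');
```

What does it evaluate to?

2027-01-16

Adding +22 months to 2025-02-27 gives 2026-12-27.
Applying '+596 days' to 2026-12-27: counting 596 days forward gives 2028-08-14.
Applying '-576 days' to 2028-08-14: counting 576 days back gives 2027-01-16.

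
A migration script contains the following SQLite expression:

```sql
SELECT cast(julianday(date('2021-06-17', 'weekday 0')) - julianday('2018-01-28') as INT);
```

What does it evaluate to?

1239

`weekday 0` advances to the next Sunday; 2021-06-17 is a Thursday, so it moves forward to 2021-06-20.
3 days remain in January 2018 after the 28th (31 − 28).
Full months from February 2018 through May 2021 contribute their day counts.
Then 20 days into June 2021.
Total: 3 + 28 + 31 + 30 + 31 + 30 + 31 + 31 + 30 + 31 + 30 + 31 + 31 + 28 + 31 + 30 + 31 + 30 + 31 + 31 + 30 + 31 + 30 + 31 + 31 + 29 + 31 + 30 + 31 + 30 + 31 + 31 + 30 + 31 + 30 + 31 + 31 + 28 + 31 + 30 + 31 + 20 = 1239.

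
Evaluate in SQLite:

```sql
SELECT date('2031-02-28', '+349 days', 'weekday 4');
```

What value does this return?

2032-02-12

Applying '+349 days' to 2031-02-28: counting 349 days forward gives 2032-02-12.
`weekday 4` advances to the next Thursday; 2032-02-12 is already a Thursday, so it stays at 2032-02-12.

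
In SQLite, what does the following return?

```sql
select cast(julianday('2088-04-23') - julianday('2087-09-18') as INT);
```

218

12 days remain in September 2087 after the 18th (30 − 18).
Full months from October 2087 through March 2088 contribute their day counts.
Then 23 days into April 2088.
Total: 12 + 31 + 30 + 31 + 31 + 29 + 31 + 23 = 218.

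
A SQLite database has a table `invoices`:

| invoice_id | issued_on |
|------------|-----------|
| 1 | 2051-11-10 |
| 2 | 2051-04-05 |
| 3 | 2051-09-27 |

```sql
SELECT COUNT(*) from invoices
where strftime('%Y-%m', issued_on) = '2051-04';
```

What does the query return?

Rows with year-month 2051-04: 2051-04-05 → 1.

1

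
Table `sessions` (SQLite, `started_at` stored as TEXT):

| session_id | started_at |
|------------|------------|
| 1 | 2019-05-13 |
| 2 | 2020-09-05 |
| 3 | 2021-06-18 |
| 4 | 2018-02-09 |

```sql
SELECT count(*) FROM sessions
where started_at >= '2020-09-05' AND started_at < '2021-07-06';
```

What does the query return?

2

Rows in [2020-09-05, 2021-07-06): 2020-09-05, 2021-06-18 → 2 rows.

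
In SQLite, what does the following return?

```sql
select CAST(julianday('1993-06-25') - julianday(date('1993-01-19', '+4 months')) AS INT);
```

Adding +4 months to 1993-01-19 gives 1993-05-19.
12 days remain in May 1993 after the 19th (31 − 19).
Then 25 days into June 1993.
Total: 12 + 25 = 37.

37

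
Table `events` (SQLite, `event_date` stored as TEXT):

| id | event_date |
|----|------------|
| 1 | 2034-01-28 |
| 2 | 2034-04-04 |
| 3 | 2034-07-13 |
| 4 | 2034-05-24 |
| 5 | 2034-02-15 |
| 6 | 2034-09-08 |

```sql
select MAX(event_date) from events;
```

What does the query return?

2034-09-08

MAX over {2034-01-28, 2034-02-15, 2034-04-04, 2034-05-24, 2034-07-13, 2034-09-08}.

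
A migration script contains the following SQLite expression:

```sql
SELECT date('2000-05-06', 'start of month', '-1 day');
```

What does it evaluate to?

2000-04-30

`start of month` rewinds 2000-05-06 to 2000-05-01.
Going back 1 day from 2000-05-01 reaches 2000-04-30 (last day of April, 30 days).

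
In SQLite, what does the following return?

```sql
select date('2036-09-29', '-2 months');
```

2036-07-29

Adding -2 months to 2036-09-29 gives 2036-07-29.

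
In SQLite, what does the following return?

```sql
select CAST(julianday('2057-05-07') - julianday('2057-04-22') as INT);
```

8 days remain in April 2057 after the 22nd (30 − 22).
Then 7 days into May 2057.
Total: 8 + 7 = 15.

15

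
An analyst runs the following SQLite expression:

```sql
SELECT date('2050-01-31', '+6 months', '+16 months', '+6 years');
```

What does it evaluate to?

Adding +6 months to 2050-01-31 gives 2050-07-31.
Adding +16 months to 2050-07-31 targets 2051-11-31. November 2051 has only 30 days, so SQLite normalizes the 1-day overflow forward to 2051-12-01.
Adding +6 years to 2051-12-01 gives 2057-12-01.

2057-12-01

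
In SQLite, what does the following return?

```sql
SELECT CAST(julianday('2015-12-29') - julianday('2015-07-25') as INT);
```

157

6 days remain in July 2015 after the 25th (31 − 25).
August 2015: 31 days.
September 2015: 30 days.
October 2015: 31 days.
November 2015: 30 days.
Then 29 days into December 2015.
Total: 6 + 31 + 30 + 31 + 30 + 29 = 157.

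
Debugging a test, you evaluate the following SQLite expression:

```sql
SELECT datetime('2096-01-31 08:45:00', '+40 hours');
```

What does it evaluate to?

+40 hours from 2096-01-31 08:45:00 is 2096-02-02 00:45:00 (crosses midnight).

2096-02-02 00:45:00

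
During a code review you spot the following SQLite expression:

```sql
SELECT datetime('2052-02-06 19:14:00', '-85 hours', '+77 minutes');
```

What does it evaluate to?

2052-02-03 07:31:00

-85 hours from 2052-02-06 19:14:00 is 2052-02-03 06:14:00 (crosses midnight).
77 minutes = 1h 17m; +77 minutes from 2052-02-03 06:14:00 is 2052-02-03 07:31:00.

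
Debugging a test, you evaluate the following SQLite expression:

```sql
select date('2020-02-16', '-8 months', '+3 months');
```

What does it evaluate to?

2019-09-16

Adding -8 months to 2020-02-16 gives 2019-06-16.
Adding +3 months to 2019-06-16 gives 2019-09-16.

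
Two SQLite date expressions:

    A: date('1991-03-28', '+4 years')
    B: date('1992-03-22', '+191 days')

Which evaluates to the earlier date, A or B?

B

A = 1995-03-28.
B = 1992-09-29.
B is earlier.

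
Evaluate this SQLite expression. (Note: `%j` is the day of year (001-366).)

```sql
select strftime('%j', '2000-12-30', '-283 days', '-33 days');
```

First apply '-283 days', '-33 days': 2000-12-30 → 2000-02-18.
Day-of-year for 2000-02-18: days since 2000-01-01 inclusive = 49, zero-padded to 049.

049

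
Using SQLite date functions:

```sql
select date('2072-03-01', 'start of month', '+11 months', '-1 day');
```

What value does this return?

2073-01-31

`start of month` rewinds 2072-03-01 to 2072-03-01.
Adding +11 months to 2072-03-01 gives 2073-02-01.
Going back 1 day from 2073-02-01 reaches 2073-01-31 (last day of January, 31 days).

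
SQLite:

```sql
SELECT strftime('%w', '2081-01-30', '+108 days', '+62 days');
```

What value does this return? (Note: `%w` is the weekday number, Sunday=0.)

6

First apply '+108 days', '+62 days': 2081-01-30 → 2081-07-19.
2081-07-19 is a Saturday; with Sunday=0 that is 6.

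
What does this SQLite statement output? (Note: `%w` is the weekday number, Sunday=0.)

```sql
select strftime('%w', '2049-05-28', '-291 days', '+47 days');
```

6

First apply '-291 days', '+47 days': 2049-05-28 → 2048-09-26.
2048-09-26 is a Saturday; with Sunday=0 that is 6.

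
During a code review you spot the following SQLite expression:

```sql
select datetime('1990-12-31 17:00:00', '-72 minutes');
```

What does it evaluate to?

72 minutes = 1h 12m; -72 minutes from 1990-12-31 17:00:00 is 1990-12-31 15:48:00.

1990-12-31 15:48:00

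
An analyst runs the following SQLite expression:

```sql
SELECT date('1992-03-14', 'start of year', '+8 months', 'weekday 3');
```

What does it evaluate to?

1992-09-02

`start of year` rewinds 1992-03-14 to 1992-01-01.
Adding +8 months to 1992-01-01 gives 1992-09-01.
`weekday 3` advances to the next Wednesday; 1992-09-01 is a Tuesday, so it moves forward to 1992-09-02.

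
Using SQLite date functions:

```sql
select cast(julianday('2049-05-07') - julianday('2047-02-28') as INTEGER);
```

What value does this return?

0 days remain in February 2047 after the 28th (28 − 28).
Full months from March 2047 through April 2049 contribute their day counts.
Then 7 days into May 2049.
Total: 0 + 31 + 30 + 31 + 30 + 31 + 31 + 30 + 31 + 30 + 31 + 31 + 29 + 31 + 30 + 31 + 30 + 31 + 31 + 30 + 31 + 30 + 31 + 31 + 28 + 31 + 30 + 7 = 799.

799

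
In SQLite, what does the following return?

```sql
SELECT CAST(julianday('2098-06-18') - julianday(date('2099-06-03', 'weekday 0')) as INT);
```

`weekday 0` advances to the next Sunday; 2099-06-03 is a Wednesday, so it moves forward to 2099-06-07.
12 days remain in June 2098 after the 18th (30 − 18).
Full months from July 2098 through May 2099 contribute their day counts.
Then 7 days into June 2099.
Total: 12 + 31 + 31 + 30 + 31 + 30 + 31 + 31 + 28 + 31 + 30 + 31 + 7 = 354.
The subtraction is earlier − later, so the result is −354 → -354.

-354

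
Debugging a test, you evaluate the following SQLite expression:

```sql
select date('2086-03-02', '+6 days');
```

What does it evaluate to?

Advancing 6 more days within March lands on 2086-03-08.

2086-03-08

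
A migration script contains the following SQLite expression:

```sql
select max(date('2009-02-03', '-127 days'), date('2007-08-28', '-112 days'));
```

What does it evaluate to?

date('2009-02-03', '-127 days') → 2008-09-29.
date('2007-08-28', '-112 days') → 2007-05-08.
Later of the two is 2008-09-29.

2008-09-29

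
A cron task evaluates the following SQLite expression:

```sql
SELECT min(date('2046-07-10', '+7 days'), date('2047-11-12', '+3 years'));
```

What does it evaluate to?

2046-07-17

date('2046-07-10', '+7 days') → 2046-07-17.
date('2047-11-12', '+3 years') → 2050-11-12.
Earlier of the two is 2046-07-17.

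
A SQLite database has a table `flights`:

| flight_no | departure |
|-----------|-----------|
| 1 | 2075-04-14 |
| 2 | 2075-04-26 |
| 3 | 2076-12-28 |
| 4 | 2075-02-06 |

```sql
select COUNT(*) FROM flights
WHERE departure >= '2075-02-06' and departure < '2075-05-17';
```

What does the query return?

3

Rows in [2075-02-06, 2075-05-17): 2075-04-14, 2075-04-26, 2075-02-06 → 3 rows.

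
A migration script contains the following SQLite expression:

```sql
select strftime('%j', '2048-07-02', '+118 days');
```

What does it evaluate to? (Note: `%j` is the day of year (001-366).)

First apply '+118 days': 2048-07-02 → 2048-10-28.
Day-of-year for 2048-10-28: days since 2048-01-01 inclusive = 302, zero-padded to 302.

302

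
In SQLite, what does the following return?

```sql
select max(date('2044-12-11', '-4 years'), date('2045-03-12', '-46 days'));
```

date('2044-12-11', '-4 years') → 2040-12-11.
date('2045-03-12', '-46 days') → 2045-01-25.
Later of the two is 2045-01-25.

2045-01-25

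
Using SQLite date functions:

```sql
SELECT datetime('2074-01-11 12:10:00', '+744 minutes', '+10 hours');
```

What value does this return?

744 minutes = 12h 24m; +744 minutes from 2074-01-11 12:10:00 is 2074-01-12 00:34:00 (crosses midnight).
+10 hours from 2074-01-12 00:34:00 is 2074-01-12 10:34:00.

2074-01-12 10:34:00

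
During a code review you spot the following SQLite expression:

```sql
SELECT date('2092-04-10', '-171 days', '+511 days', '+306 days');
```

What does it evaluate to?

2094-01-16

Applying '-171 days' to 2092-04-10: counting 171 days back gives 2091-10-22.
Applying '+511 days' to 2091-10-22: counting 511 days forward gives 2093-03-16.
Applying '+306 days' to 2093-03-16: counting 306 days forward gives 2094-01-16.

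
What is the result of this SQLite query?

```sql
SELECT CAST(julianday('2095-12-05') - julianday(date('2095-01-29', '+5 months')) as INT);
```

Adding +5 months to 2095-01-29 gives 2095-06-29.
1 day remains in June 2095 after the 29th (30 − 29).
July 2095: 31 days.
August 2095: 31 days.
September 2095: 30 days.
October 2095: 31 days.
November 2095: 30 days.
Then 5 days into December 2095.
Total: 1 + 31 + 31 + 30 + 31 + 30 + 5 = 159.

159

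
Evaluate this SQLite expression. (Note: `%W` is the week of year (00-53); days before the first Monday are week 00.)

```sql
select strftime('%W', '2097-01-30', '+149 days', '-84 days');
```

First apply '+149 days', '-84 days': 2097-01-30 → 2097-04-05.
2097-04-05 is a Friday. SQLite's %W counts Mondays since the year started; the result is 13.

13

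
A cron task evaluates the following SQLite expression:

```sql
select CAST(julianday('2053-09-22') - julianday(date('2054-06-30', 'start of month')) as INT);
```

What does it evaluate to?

-252

`start of month` rewinds 2054-06-30 to 2054-06-01.
8 days remain in September 2053 after the 22nd (30 − 22).
Full months from October 2053 through May 2054 contribute their day counts.
Then 1 day into June 2054.
Total: 8 + 31 + 30 + 31 + 31 + 28 + 31 + 30 + 31 + 1 = 252.
The subtraction is earlier − later, so the result is −252 → -252.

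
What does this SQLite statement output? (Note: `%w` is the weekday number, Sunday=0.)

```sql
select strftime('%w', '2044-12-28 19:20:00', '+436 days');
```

5

First apply '+436 days': 2044-12-28 19:20:00 → 2046-03-09 19:20:00.
2046-03-09 is a Friday; with Sunday=0 that is 5.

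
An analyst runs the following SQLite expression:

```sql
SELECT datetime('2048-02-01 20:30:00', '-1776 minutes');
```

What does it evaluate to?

2048-01-31 14:54:00

1776 minutes = 29h 36m; -1776 minutes from 2048-02-01 20:30:00 is 2048-01-31 14:54:00 (crosses midnight).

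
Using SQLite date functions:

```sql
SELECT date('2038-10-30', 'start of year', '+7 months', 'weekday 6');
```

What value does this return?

2038-08-07

`start of year` rewinds 2038-10-30 to 2038-01-01.
Adding +7 months to 2038-01-01 gives 2038-08-01.
`weekday 6` advances to the next Saturday; 2038-08-01 is a Sunday, so it moves forward to 2038-08-07.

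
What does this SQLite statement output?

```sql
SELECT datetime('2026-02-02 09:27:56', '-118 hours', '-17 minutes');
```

2026-01-28 11:10:56

-118 hours from 2026-02-02 09:27:56 is 2026-01-28 11:27:56 (crosses midnight).
-17 minutes from 2026-01-28 11:27:56 is 2026-01-28 11:10:56.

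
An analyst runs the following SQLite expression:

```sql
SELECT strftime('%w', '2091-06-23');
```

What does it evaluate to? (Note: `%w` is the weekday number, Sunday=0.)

6

2091-06-23 is a Saturday; with Sunday=0 that is 6.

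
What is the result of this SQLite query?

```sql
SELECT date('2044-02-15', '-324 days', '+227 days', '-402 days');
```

Applying '-324 days' to 2044-02-15: counting 324 days back gives 2043-03-28.
Applying '+227 days' to 2043-03-28: counting 227 days forward gives 2043-11-10.
Applying '-402 days' to 2043-11-10: counting 402 days back gives 2042-10-04.

2042-10-04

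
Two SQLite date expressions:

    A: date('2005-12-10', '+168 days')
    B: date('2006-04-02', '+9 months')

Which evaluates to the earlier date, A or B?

A = 2006-05-27.
B = 2007-01-02.
A is earlier.

A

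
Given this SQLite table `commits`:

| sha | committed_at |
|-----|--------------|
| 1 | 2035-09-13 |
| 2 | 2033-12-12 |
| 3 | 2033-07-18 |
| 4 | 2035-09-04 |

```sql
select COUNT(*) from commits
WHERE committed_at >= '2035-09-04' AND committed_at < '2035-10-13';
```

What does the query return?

2

Rows in [2035-09-04, 2035-10-13): 2035-09-13, 2035-09-04 → 2 rows.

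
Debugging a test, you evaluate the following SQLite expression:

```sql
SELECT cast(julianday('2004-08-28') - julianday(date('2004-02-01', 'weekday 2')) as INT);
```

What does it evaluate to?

207

`weekday 2` advances to the next Tuesday; 2004-02-01 is a Sunday, so it moves forward to 2004-02-03.
26 days remain in February 2004 after the 3rd (29 − 3).
March 2004: 31 days.
April 2004: 30 days.
May 2004: 31 days.
June 2004: 30 days.
July 2004: 31 days.
Then 28 days into August 2004.
Total: 26 + 31 + 30 + 31 + 30 + 31 + 28 = 207.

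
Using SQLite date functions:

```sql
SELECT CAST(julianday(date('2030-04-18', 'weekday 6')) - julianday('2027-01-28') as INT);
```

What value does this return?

1178

`weekday 6` advances to the next Saturday; 2030-04-18 is a Thursday, so it moves forward to 2030-04-20.
3 days remain in January 2027 after the 28th (31 − 28).
Full months from February 2027 through March 2030 contribute their day counts.
Then 20 days into April 2030.
Total: 3 + 28 + 31 + 30 + 31 + 30 + 31 + 31 + 30 + 31 + 30 + 31 + 31 + 29 + 31 + 30 + 31 + 30 + 31 + 31 + 30 + 31 + 30 + 31 + 31 + 28 + 31 + 30 + 31 + 30 + 31 + 31 + 30 + 31 + 30 + 31 + 31 + 28 + 31 + 20 = 1178.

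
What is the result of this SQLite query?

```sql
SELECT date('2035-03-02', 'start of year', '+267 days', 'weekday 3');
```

2035-09-26

`start of year` rewinds 2035-03-02 to 2035-01-01.
Applying '+267 days' to 2035-01-01: counting 267 days forward gives 2035-09-25.
`weekday 3` advances to the next Wednesday; 2035-09-25 is a Tuesday, so it moves forward to 2035-09-26.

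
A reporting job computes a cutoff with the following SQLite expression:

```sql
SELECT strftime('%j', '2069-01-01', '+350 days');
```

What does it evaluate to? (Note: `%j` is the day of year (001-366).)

First apply '+350 days': 2069-01-01 → 2069-12-17.
Day-of-year for 2069-12-17: days since 2069-01-01 inclusive = 351, zero-padded to 351.

351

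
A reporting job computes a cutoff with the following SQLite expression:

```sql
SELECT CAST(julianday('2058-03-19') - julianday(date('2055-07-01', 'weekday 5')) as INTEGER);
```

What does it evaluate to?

991

`weekday 5` advances to the next Friday; 2055-07-01 is a Thursday, so it moves forward to 2055-07-02.
29 days remain in July 2055 after the 2nd (31 − 2).
Full months from August 2055 through February 2058 contribute their day counts.
Then 19 days into March 2058.
Total: 29 + 31 + 30 + 31 + 30 + 31 + 31 + 29 + 31 + 30 + 31 + 30 + 31 + 31 + 30 + 31 + 30 + 31 + 31 + 28 + 31 + 30 + 31 + 30 + 31 + 31 + 30 + 31 + 30 + 31 + 31 + 28 + 19 = 991.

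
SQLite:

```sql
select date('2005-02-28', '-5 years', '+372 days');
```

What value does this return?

2001-03-06

Adding -5 years to 2005-02-28 gives 2000-02-28.
Applying '+372 days' to 2000-02-28: counting 372 days forward gives 2001-03-06.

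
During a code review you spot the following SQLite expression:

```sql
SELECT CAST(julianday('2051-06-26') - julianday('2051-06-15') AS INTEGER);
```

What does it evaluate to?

Both dates are in June 2051: 26 − 15 = 11.

11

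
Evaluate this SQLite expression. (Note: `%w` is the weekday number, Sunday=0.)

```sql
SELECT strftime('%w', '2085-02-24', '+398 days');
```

5

First apply '+398 days': 2085-02-24 → 2086-03-29.
2086-03-29 is a Friday; with Sunday=0 that is 5.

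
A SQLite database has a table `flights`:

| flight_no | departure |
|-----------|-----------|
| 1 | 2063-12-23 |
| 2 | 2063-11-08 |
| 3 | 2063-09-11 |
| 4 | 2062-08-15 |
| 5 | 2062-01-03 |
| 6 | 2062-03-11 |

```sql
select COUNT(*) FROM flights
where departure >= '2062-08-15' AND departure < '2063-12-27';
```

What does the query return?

Rows in [2062-08-15, 2063-12-27): 2063-12-23, 2063-11-08, 2063-09-11, 2062-08-15 → 4 rows.

4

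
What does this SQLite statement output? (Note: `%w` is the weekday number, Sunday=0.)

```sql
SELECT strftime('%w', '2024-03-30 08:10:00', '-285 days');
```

First apply '-285 days': 2024-03-30 08:10:00 → 2023-06-19 08:10:00.
2023-06-19 is a Monday; with Sunday=0 that is 1.

1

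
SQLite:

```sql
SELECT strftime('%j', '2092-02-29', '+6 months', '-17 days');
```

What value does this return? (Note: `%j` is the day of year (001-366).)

First apply '+6 months', '-17 days': 2092-02-29 → 2092-08-12.
Day-of-year for 2092-08-12: days since 2092-01-01 inclusive = 225, zero-padded to 225.

225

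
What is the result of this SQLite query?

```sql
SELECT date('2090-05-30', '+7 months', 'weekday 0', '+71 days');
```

2091-03-12

Adding +7 months to 2090-05-30 gives 2090-12-30.
`weekday 0` advances to the next Sunday; 2090-12-30 is a Saturday, so it moves forward to 2090-12-31.
Applying '+71 days' to 2090-12-31: counting 71 days forward gives 2091-03-12.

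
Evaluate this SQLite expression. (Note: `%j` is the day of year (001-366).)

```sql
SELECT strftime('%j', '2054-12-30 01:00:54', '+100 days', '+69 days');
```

168

First apply '+100 days', '+69 days': 2054-12-30 01:00:54 → 2055-06-17 01:00:54.
Day-of-year for 2055-06-17: days since 2055-01-01 inclusive = 168, zero-padded to 168.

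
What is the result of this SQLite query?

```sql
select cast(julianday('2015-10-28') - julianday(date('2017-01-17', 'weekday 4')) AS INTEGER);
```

-449

`weekday 4` advances to the next Thursday; 2017-01-17 is a Tuesday, so it moves forward to 2017-01-19.
3 days remain in October 2015 after the 28th (31 − 28).
Full months from November 2015 through December 2016 contribute their day counts.
Then 19 days into January 2017.
Total: 3 + 30 + 31 + 31 + 29 + 31 + 30 + 31 + 30 + 31 + 31 + 30 + 31 + 30 + 31 + 19 = 449.
The subtraction is earlier − later, so the result is −449 → -449.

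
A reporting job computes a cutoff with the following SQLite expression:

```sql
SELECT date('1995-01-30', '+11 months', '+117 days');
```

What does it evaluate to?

1996-04-25

Adding +11 months to 1995-01-30 gives 1995-12-30.
Applying '+117 days' to 1995-12-30: counting 117 days forward gives 1996-04-25.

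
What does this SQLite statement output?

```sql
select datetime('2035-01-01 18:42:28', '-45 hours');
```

2034-12-30 21:42:28

-45 hours from 2035-01-01 18:42:28 is 2034-12-30 21:42:28 (crosses midnight).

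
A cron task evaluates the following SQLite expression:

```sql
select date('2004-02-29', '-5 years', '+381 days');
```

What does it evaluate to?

Adding -5 years to 2004-02-29 targets 1999-02-29, but 1999 is not a leap year, so SQLite normalizes to 1999-03-01.
Applying '+381 days' to 1999-03-01: counting 381 days forward gives 2000-03-16.

2000-03-16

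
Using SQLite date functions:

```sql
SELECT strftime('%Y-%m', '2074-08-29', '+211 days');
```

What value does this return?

2075-03

First apply '+211 days': 2074-08-29 → 2075-03-28.
`%Y-%m` extracts the year-month: 2075-03.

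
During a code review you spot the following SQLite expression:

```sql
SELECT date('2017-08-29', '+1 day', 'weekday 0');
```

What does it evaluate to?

Advancing 1 more day within August lands on 2017-08-30.
`weekday 0` advances to the next Sunday; 2017-08-30 is a Wednesday, so it moves forward to 2017-09-03.

2017-09-03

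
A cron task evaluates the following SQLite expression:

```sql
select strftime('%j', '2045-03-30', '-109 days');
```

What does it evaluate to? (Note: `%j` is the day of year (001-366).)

First apply '-109 days': 2045-03-30 → 2044-12-11.
Day-of-year for 2044-12-11: days since 2044-01-01 inclusive = 346, zero-padded to 346.

346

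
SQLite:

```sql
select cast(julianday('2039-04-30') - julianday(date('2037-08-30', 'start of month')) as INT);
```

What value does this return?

637

`start of month` rewinds 2037-08-30 to 2037-08-01.
30 days remain in August 2037 after the 1st (31 − 1).
Full months from September 2037 through March 2039 contribute their day counts.
Then 30 days into April 2039.
Total: 30 + 30 + 31 + 30 + 31 + 31 + 28 + 31 + 30 + 31 + 30 + 31 + 31 + 30 + 31 + 30 + 31 + 31 + 28 + 31 + 30 = 637.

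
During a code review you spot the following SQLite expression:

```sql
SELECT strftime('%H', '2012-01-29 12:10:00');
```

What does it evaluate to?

12

`%H` extracts the 2-digit hour (00-23): 12.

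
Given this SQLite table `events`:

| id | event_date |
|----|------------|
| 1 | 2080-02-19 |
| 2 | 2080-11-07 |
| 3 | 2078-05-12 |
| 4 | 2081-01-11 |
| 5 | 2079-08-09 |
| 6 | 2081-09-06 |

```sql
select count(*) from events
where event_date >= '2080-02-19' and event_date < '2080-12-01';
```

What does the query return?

2

Rows in [2080-02-19, 2080-12-01): 2080-02-19, 2080-11-07 → 2 rows.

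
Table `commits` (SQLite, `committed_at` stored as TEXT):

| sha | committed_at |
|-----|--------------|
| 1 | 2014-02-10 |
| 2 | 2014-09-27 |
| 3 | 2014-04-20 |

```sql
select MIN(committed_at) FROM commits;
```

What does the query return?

MIN over {2014-02-10, 2014-04-20, 2014-09-27}.

2014-02-10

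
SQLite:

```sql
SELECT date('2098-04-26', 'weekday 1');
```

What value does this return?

2098-04-28

`weekday 1` advances to the next Monday; 2098-04-26 is a Saturday, so it moves forward to 2098-04-28.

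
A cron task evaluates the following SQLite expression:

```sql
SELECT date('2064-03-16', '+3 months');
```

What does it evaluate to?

2064-06-16

Adding +3 months to 2064-03-16 gives 2064-06-16.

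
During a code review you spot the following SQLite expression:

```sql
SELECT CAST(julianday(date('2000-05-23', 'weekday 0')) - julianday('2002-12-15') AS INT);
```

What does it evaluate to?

-931

`weekday 0` advances to the next Sunday; 2000-05-23 is a Tuesday, so it moves forward to 2000-05-28.
3 days remain in May 2000 after the 28th (31 − 28).
Full months from June 2000 through November 2002 contribute their day counts.
Then 15 days into December 2002.
Total: 3 + 30 + 31 + 31 + 30 + 31 + 30 + 31 + 31 + 28 + 31 + 30 + 31 + 30 + 31 + 31 + 30 + 31 + 30 + 31 + 31 + 28 + 31 + 30 + 31 + 30 + 31 + 31 + 30 + 31 + 30 + 15 = 931.
The subtraction is earlier − later, so the result is −931 → -931.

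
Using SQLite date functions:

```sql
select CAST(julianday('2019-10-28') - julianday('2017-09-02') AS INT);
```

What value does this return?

786

28 days remain in September 2017 after the 2nd (30 − 2).
Full months from October 2017 through September 2019 contribute their day counts.
Then 28 days into October 2019.
Total: 28 + 31 + 30 + 31 + 31 + 28 + 31 + 30 + 31 + 30 + 31 + 31 + 30 + 31 + 30 + 31 + 31 + 28 + 31 + 30 + 31 + 30 + 31 + 31 + 30 + 28 = 786.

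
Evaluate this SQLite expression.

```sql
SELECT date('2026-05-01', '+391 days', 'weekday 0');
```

Applying '+391 days' to 2026-05-01: counting 391 days forward gives 2027-05-27.
`weekday 0` advances to the next Sunday; 2027-05-27 is a Thursday, so it moves forward to 2027-05-30.

2027-05-30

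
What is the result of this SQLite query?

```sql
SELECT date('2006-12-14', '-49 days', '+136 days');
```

Applying '-49 days' to 2006-12-14: counting 49 days back gives 2006-10-26.
Applying '+136 days' to 2006-10-26: counting 136 days forward gives 2007-03-11.

2007-03-11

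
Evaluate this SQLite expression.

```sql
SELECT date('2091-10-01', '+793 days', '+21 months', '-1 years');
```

Applying '+793 days' to 2091-10-01: counting 793 days forward gives 2093-12-02.
Adding +21 months to 2093-12-02 gives 2095-09-02.
Adding -1 year to 2095-09-02 gives 2094-09-02.

2094-09-02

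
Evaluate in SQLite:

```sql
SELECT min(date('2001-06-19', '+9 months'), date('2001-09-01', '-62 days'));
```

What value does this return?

date('2001-06-19', '+9 months') → 2002-03-19.
date('2001-09-01', '-62 days') → 2001-07-01.
Earlier of the two is 2001-07-01.

2001-07-01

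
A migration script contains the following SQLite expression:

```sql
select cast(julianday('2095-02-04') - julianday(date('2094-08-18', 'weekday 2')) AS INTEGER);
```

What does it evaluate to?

`weekday 2` advances to the next Tuesday; 2094-08-18 is a Wednesday, so it moves forward to 2094-08-24.
7 days remain in August 2094 after the 24th (31 − 24).
September 2094: 30 days.
October 2094: 31 days.
November 2094: 30 days.
December 2094: 31 days.
January 2095: 31 days.
Then 4 days into February 2095.
Total: 7 + 30 + 31 + 30 + 31 + 31 + 4 = 164.

164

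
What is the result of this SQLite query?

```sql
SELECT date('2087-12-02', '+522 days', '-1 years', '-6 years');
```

Applying '+522 days' to 2087-12-02: counting 522 days forward gives 2089-05-07.
Adding -1 year to 2089-05-07 gives 2088-05-07.
Adding -6 years to 2088-05-07 gives 2082-05-07.

2082-05-07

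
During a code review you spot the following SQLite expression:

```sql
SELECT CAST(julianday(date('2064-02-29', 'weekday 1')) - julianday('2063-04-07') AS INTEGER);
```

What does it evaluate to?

331

`weekday 1` advances to the next Monday; 2064-02-29 is a Friday, so it moves forward to 2064-03-03.
23 days remain in April 2063 after the 7th (30 − 7).
Full months from May 2063 through February 2064 contribute their day counts.
Then 3 days into March 2064.
Total: 23 + 31 + 30 + 31 + 31 + 30 + 31 + 30 + 31 + 31 + 29 + 3 = 331.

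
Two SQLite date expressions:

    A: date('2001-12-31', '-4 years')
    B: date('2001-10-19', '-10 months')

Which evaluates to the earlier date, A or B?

A = 1997-12-31.
B = 2000-12-19.
A is earlier.

A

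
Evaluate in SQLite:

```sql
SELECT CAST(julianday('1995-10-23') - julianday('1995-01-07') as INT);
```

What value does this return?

289

24 days remain in January 1995 after the 7th (31 − 7).
Full months from February 1995 through September 1995 contribute their day counts.
Then 23 days into October 1995.
Total: 24 + 28 + 31 + 30 + 31 + 30 + 31 + 31 + 30 + 23 = 289.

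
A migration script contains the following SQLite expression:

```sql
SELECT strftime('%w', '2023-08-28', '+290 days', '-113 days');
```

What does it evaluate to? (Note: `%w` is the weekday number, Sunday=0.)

3

First apply '+290 days', '-113 days': 2023-08-28 → 2024-02-21.
2024-02-21 is a Wednesday; with Sunday=0 that is 3.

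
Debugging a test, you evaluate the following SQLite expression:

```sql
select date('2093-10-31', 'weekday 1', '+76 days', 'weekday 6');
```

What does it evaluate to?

2094-01-23

`weekday 1` advances to the next Monday; 2093-10-31 is a Saturday, so it moves forward to 2093-11-02.
Applying '+76 days' to 2093-11-02: counting 76 days forward gives 2094-01-17.
`weekday 6` advances to the next Saturday; 2094-01-17 is a Sunday, so it moves forward to 2094-01-23.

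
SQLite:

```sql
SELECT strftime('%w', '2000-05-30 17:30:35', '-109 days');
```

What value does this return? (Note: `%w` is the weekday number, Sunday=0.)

5

First apply '-109 days': 2000-05-30 17:30:35 → 2000-02-11 17:30:35.
2000-02-11 is a Friday; with Sunday=0 that is 5.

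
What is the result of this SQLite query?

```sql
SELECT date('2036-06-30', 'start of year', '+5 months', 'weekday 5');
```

`start of year` rewinds 2036-06-30 to 2036-01-01.
Adding +5 months to 2036-01-01 gives 2036-06-01.
`weekday 5` advances to the next Friday; 2036-06-01 is a Sunday, so it moves forward to 2036-06-06.

2036-06-06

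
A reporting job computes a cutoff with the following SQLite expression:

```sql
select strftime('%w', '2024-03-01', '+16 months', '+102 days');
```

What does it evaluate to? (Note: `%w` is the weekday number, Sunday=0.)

6

First apply '+16 months', '+102 days': 2024-03-01 → 2025-10-11.
2025-10-11 is a Saturday; with Sunday=0 that is 6.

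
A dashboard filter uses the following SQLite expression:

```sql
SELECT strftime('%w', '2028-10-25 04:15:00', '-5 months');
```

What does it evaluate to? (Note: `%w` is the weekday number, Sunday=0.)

4

First apply '-5 months': 2028-10-25 04:15:00 → 2028-05-25 04:15:00.
2028-05-25 is a Thursday; with Sunday=0 that is 4.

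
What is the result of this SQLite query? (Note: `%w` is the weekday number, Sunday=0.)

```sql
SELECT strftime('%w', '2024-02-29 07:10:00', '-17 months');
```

4

First apply '-17 months': 2024-02-29 07:10:00 → 2022-09-29 07:10:00.
2022-09-29 is a Thursday; with Sunday=0 that is 4.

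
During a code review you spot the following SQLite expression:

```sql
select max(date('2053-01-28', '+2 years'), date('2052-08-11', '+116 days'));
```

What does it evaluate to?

date('2053-01-28', '+2 years') → 2055-01-28.
date('2052-08-11', '+116 days') → 2052-12-05.
Later of the two is 2055-01-28.

2055-01-28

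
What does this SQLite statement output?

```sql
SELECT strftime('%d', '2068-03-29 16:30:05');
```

`%d` extracts the 2-digit day of month: 29.

29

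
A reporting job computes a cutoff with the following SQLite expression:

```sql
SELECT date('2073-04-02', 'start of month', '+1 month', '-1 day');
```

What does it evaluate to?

2073-04-30

`start of month` rewinds 2073-04-02 to 2073-04-01.
Adding +1 month to 2073-04-01 gives 2073-05-01.
Going back 1 day from 2073-05-01 reaches 2073-04-30 (last day of April, 30 days).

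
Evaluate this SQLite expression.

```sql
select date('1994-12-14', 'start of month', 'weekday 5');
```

1994-12-02

`start of month` rewinds 1994-12-14 to 1994-12-01.
`weekday 5` advances to the next Friday; 1994-12-01 is a Thursday, so it moves forward to 1994-12-02.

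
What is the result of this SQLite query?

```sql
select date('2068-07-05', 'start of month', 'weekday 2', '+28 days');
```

2068-07-31

`start of month` rewinds 2068-07-05 to 2068-07-01.
`weekday 2` advances to the next Tuesday; 2068-07-01 is a Sunday, so it moves forward to 2068-07-03.
Advancing 28 more days within July lands on 2068-07-31.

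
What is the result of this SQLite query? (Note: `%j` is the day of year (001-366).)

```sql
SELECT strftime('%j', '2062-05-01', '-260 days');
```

226

First apply '-260 days': 2062-05-01 → 2061-08-14.
Day-of-year for 2061-08-14: days since 2061-01-01 inclusive = 226, zero-padded to 226.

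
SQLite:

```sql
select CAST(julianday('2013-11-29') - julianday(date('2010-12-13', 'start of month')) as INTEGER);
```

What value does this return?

1094

`start of month` rewinds 2010-12-13 to 2010-12-01.
30 days remain in December 2010 after the 1st (31 − 1).
Full months from January 2011 through October 2013 contribute their day counts.
Then 29 days into November 2013.
Total: 30 + 31 + 28 + 31 + 30 + 31 + 30 + 31 + 31 + 30 + 31 + 30 + 31 + 31 + 29 + 31 + 30 + 31 + 30 + 31 + 31 + 30 + 31 + 30 + 31 + 31 + 28 + 31 + 30 + 31 + 30 + 31 + 31 + 30 + 31 + 29 = 1094.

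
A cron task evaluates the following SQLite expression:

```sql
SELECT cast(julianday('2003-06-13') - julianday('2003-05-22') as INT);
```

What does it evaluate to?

9 days remain in May 2003 after the 22nd (31 − 22).
Then 13 days into June 2003.
Total: 9 + 13 = 22.

22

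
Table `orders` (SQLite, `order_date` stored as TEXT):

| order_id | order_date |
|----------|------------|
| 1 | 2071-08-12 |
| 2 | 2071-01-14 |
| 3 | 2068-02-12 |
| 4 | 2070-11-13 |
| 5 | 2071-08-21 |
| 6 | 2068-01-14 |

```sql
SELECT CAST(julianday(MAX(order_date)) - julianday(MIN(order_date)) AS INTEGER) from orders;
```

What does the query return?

1315

MIN = 2068-01-14, MAX = 2071-08-21.
17 days remain in January 2068 after the 14th (31 − 14).
Full months from February 2068 through July 2071 contribute their day counts.
Then 21 days into August 2071.
Total: 17 + 29 + 31 + 30 + 31 + 30 + 31 + 31 + 30 + 31 + 30 + 31 + 31 + 28 + 31 + 30 + 31 + 30 + 31 + 31 + 30 + 31 + 30 + 31 + 31 + 28 + 31 + 30 + 31 + 30 + 31 + 31 + 30 + 31 + 30 + 31 + 31 + 28 + 31 + 30 + 31 + 30 + 31 + 21 = 1315.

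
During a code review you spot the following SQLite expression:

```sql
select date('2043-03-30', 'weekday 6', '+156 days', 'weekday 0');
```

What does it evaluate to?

`weekday 6` advances to the next Saturday; 2043-03-30 is a Monday, so it moves forward to 2043-04-04.
Applying '+156 days' to 2043-04-04: counting 156 days forward gives 2043-09-07.
`weekday 0` advances to the next Sunday; 2043-09-07 is a Monday, so it moves forward to 2043-09-13.

2043-09-13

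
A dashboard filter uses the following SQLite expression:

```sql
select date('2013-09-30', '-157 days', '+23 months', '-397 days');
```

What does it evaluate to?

Applying '-157 days' to 2013-09-30: counting 157 days back gives 2013-04-26.
Adding +23 months to 2013-04-26 gives 2015-03-26.
Applying '-397 days' to 2015-03-26: counting 397 days back gives 2014-02-22.

2014-02-22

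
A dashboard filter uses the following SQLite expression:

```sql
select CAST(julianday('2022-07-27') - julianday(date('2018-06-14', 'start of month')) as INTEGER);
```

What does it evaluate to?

1517

`start of month` rewinds 2018-06-14 to 2018-06-01.
29 days remain in June 2018 after the 1st (30 − 1).
Full months from July 2018 through June 2022 contribute their day counts.
Then 27 days into July 2022.
Total: 29 + 31 + 31 + 30 + 31 + 30 + 31 + 31 + 28 + 31 + 30 + 31 + 30 + 31 + 31 + 30 + 31 + 30 + 31 + 31 + 29 + 31 + 30 + 31 + 30 + 31 + 31 + 30 + 31 + 30 + 31 + 31 + 28 + 31 + 30 + 31 + 30 + 31 + 31 + 30 + 31 + 30 + 31 + 31 + 28 + 31 + 30 + 31 + 30 + 27 = 1517.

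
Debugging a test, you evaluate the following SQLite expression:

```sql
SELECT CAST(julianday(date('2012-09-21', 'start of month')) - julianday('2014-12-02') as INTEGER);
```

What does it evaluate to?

`start of month` rewinds 2012-09-21 to 2012-09-01.
29 days remain in September 2012 after the 1st (30 − 1).
Full months from October 2012 through November 2014 contribute their day counts.
Then 2 days into December 2014.
Total: 29 + 31 + 30 + 31 + 31 + 28 + 31 + 30 + 31 + 30 + 31 + 31 + 30 + 31 + 30 + 31 + 31 + 28 + 31 + 30 + 31 + 30 + 31 + 31 + 30 + 31 + 30 + 2 = 822.
The subtraction is earlier − later, so the result is −822 → -822.

-822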